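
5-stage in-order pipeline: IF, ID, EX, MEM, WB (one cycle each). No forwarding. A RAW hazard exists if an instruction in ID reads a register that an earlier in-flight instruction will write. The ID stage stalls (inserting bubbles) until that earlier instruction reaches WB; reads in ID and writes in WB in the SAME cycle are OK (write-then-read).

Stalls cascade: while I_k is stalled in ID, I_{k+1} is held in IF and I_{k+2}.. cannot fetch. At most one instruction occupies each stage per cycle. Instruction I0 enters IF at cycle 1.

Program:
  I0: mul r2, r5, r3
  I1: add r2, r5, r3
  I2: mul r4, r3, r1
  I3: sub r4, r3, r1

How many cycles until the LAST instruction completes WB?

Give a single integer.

Answer: 8

Derivation:
I0 mul r2 <- r5,r3: IF@1 ID@2 stall=0 (-) EX@3 MEM@4 WB@5
I1 add r2 <- r5,r3: IF@2 ID@3 stall=0 (-) EX@4 MEM@5 WB@6
I2 mul r4 <- r3,r1: IF@3 ID@4 stall=0 (-) EX@5 MEM@6 WB@7
I3 sub r4 <- r3,r1: IF@4 ID@5 stall=0 (-) EX@6 MEM@7 WB@8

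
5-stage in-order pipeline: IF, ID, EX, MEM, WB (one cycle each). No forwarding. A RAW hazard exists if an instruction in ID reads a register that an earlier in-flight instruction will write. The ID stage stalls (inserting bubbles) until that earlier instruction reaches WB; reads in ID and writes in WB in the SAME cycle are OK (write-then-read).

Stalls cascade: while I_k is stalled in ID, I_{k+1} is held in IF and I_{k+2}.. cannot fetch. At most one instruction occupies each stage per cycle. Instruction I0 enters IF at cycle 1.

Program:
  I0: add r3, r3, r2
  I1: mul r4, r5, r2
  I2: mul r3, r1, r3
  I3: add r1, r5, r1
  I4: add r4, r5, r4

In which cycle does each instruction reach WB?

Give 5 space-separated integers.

I0 add r3 <- r3,r2: IF@1 ID@2 stall=0 (-) EX@3 MEM@4 WB@5
I1 mul r4 <- r5,r2: IF@2 ID@3 stall=0 (-) EX@4 MEM@5 WB@6
I2 mul r3 <- r1,r3: IF@3 ID@4 stall=1 (RAW on I0.r3 (WB@5)) EX@6 MEM@7 WB@8
I3 add r1 <- r5,r1: IF@4 ID@6 stall=0 (-) EX@7 MEM@8 WB@9
I4 add r4 <- r5,r4: IF@6 ID@7 stall=0 (-) EX@8 MEM@9 WB@10

Answer: 5 6 8 9 10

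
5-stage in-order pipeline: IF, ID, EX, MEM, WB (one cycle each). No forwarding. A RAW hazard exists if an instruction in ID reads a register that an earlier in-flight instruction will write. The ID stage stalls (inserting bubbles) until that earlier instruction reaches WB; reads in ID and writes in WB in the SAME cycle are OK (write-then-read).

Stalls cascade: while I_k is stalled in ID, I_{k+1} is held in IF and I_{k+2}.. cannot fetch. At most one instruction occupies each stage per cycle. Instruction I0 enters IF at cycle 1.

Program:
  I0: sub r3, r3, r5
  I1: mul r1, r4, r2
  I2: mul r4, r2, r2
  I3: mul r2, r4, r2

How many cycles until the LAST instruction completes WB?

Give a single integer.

Answer: 10

Derivation:
I0 sub r3 <- r3,r5: IF@1 ID@2 stall=0 (-) EX@3 MEM@4 WB@5
I1 mul r1 <- r4,r2: IF@2 ID@3 stall=0 (-) EX@4 MEM@5 WB@6
I2 mul r4 <- r2,r2: IF@3 ID@4 stall=0 (-) EX@5 MEM@6 WB@7
I3 mul r2 <- r4,r2: IF@4 ID@5 stall=2 (RAW on I2.r4 (WB@7)) EX@8 MEM@9 WB@10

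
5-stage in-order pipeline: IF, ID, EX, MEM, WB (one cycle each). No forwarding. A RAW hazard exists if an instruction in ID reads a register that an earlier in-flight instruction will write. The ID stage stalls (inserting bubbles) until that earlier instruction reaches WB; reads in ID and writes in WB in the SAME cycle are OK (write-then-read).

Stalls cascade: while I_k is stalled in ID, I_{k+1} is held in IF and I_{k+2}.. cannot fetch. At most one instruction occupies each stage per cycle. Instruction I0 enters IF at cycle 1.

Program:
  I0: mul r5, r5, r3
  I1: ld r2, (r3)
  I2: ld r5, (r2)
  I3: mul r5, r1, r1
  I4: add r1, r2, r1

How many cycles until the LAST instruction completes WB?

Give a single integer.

I0 mul r5 <- r5,r3: IF@1 ID@2 stall=0 (-) EX@3 MEM@4 WB@5
I1 ld r2 <- r3: IF@2 ID@3 stall=0 (-) EX@4 MEM@5 WB@6
I2 ld r5 <- r2: IF@3 ID@4 stall=2 (RAW on I1.r2 (WB@6)) EX@7 MEM@8 WB@9
I3 mul r5 <- r1,r1: IF@4 ID@7 stall=0 (-) EX@8 MEM@9 WB@10
I4 add r1 <- r2,r1: IF@7 ID@8 stall=0 (-) EX@9 MEM@10 WB@11

Answer: 11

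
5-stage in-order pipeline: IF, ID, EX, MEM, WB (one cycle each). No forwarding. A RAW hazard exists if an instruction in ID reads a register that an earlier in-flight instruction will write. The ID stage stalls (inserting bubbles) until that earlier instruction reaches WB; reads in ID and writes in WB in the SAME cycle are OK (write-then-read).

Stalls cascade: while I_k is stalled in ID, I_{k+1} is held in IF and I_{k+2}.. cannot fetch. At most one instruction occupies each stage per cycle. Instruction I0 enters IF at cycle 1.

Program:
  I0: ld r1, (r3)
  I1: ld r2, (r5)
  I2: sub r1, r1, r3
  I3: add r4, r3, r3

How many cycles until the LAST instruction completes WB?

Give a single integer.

I0 ld r1 <- r3: IF@1 ID@2 stall=0 (-) EX@3 MEM@4 WB@5
I1 ld r2 <- r5: IF@2 ID@3 stall=0 (-) EX@4 MEM@5 WB@6
I2 sub r1 <- r1,r3: IF@3 ID@4 stall=1 (RAW on I0.r1 (WB@5)) EX@6 MEM@7 WB@8
I3 add r4 <- r3,r3: IF@4 ID@6 stall=0 (-) EX@7 MEM@8 WB@9

Answer: 9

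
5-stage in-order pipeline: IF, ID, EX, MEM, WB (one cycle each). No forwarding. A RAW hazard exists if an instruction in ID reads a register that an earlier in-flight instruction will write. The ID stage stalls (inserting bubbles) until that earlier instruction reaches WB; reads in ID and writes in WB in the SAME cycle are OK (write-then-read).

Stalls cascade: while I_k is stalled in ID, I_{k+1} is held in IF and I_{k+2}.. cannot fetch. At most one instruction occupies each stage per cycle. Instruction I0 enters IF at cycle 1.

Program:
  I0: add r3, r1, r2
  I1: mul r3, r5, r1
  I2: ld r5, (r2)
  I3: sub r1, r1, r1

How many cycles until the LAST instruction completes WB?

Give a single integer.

I0 add r3 <- r1,r2: IF@1 ID@2 stall=0 (-) EX@3 MEM@4 WB@5
I1 mul r3 <- r5,r1: IF@2 ID@3 stall=0 (-) EX@4 MEM@5 WB@6
I2 ld r5 <- r2: IF@3 ID@4 stall=0 (-) EX@5 MEM@6 WB@7
I3 sub r1 <- r1,r1: IF@4 ID@5 stall=0 (-) EX@6 MEM@7 WB@8

Answer: 8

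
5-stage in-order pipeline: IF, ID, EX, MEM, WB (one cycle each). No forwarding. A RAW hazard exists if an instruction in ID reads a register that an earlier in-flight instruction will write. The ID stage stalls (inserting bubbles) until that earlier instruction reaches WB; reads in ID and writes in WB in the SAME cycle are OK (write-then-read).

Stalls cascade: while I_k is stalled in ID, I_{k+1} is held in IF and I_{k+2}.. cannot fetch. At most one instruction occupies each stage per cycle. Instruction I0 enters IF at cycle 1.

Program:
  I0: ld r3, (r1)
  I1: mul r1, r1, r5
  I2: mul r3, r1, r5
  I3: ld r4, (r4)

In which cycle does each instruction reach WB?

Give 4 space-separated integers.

Answer: 5 6 9 10

Derivation:
I0 ld r3 <- r1: IF@1 ID@2 stall=0 (-) EX@3 MEM@4 WB@5
I1 mul r1 <- r1,r5: IF@2 ID@3 stall=0 (-) EX@4 MEM@5 WB@6
I2 mul r3 <- r1,r5: IF@3 ID@4 stall=2 (RAW on I1.r1 (WB@6)) EX@7 MEM@8 WB@9
I3 ld r4 <- r4: IF@4 ID@7 stall=0 (-) EX@8 MEM@9 WB@10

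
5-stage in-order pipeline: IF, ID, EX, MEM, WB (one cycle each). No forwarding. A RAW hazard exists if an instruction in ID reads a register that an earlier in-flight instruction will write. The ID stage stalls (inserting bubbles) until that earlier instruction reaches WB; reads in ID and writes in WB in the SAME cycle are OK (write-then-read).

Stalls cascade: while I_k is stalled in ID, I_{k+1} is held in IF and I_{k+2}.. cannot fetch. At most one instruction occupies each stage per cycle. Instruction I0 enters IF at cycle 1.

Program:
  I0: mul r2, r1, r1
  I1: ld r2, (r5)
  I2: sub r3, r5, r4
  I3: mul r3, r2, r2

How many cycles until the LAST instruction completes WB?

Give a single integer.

Answer: 9

Derivation:
I0 mul r2 <- r1,r1: IF@1 ID@2 stall=0 (-) EX@3 MEM@4 WB@5
I1 ld r2 <- r5: IF@2 ID@3 stall=0 (-) EX@4 MEM@5 WB@6
I2 sub r3 <- r5,r4: IF@3 ID@4 stall=0 (-) EX@5 MEM@6 WB@7
I3 mul r3 <- r2,r2: IF@4 ID@5 stall=1 (RAW on I1.r2 (WB@6)) EX@7 MEM@8 WB@9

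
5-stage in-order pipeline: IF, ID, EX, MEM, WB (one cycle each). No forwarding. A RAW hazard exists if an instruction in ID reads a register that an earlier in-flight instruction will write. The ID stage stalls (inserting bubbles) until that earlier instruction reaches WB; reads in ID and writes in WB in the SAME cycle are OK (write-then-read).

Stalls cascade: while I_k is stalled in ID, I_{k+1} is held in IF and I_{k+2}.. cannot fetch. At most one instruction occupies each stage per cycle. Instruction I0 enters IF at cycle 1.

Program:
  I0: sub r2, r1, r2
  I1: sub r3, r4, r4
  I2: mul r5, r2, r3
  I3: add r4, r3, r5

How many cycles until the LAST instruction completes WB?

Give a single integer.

I0 sub r2 <- r1,r2: IF@1 ID@2 stall=0 (-) EX@3 MEM@4 WB@5
I1 sub r3 <- r4,r4: IF@2 ID@3 stall=0 (-) EX@4 MEM@5 WB@6
I2 mul r5 <- r2,r3: IF@3 ID@4 stall=2 (RAW on I1.r3 (WB@6)) EX@7 MEM@8 WB@9
I3 add r4 <- r3,r5: IF@4 ID@7 stall=2 (RAW on I2.r5 (WB@9)) EX@10 MEM@11 WB@12

Answer: 12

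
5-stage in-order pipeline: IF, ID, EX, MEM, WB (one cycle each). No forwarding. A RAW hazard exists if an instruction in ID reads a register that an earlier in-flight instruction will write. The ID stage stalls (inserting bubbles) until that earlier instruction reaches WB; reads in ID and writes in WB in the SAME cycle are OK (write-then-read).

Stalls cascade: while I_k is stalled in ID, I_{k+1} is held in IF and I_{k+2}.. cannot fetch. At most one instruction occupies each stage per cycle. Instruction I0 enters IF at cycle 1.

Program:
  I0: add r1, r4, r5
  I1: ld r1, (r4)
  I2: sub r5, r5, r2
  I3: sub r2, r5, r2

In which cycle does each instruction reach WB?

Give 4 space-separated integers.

I0 add r1 <- r4,r5: IF@1 ID@2 stall=0 (-) EX@3 MEM@4 WB@5
I1 ld r1 <- r4: IF@2 ID@3 stall=0 (-) EX@4 MEM@5 WB@6
I2 sub r5 <- r5,r2: IF@3 ID@4 stall=0 (-) EX@5 MEM@6 WB@7
I3 sub r2 <- r5,r2: IF@4 ID@5 stall=2 (RAW on I2.r5 (WB@7)) EX@8 MEM@9 WB@10

Answer: 5 6 7 10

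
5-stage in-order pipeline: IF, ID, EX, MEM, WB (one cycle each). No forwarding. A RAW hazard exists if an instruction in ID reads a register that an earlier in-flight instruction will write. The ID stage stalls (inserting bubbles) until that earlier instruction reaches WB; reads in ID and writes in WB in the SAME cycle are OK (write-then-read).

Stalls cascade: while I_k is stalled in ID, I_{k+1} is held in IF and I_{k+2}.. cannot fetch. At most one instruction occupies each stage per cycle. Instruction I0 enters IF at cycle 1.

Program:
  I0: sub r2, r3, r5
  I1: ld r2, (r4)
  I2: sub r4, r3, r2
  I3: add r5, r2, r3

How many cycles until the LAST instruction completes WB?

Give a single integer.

I0 sub r2 <- r3,r5: IF@1 ID@2 stall=0 (-) EX@3 MEM@4 WB@5
I1 ld r2 <- r4: IF@2 ID@3 stall=0 (-) EX@4 MEM@5 WB@6
I2 sub r4 <- r3,r2: IF@3 ID@4 stall=2 (RAW on I1.r2 (WB@6)) EX@7 MEM@8 WB@9
I3 add r5 <- r2,r3: IF@4 ID@7 stall=0 (-) EX@8 MEM@9 WB@10

Answer: 10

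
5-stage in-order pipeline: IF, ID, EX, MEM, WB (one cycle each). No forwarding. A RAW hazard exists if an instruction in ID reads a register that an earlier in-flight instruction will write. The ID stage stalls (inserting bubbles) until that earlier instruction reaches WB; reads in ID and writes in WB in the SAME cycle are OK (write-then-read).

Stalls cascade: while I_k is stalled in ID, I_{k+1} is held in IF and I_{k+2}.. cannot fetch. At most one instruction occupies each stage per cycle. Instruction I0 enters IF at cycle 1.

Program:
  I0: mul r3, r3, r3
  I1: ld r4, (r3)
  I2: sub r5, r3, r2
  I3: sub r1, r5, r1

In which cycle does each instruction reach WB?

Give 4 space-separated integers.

Answer: 5 8 9 12

Derivation:
I0 mul r3 <- r3,r3: IF@1 ID@2 stall=0 (-) EX@3 MEM@4 WB@5
I1 ld r4 <- r3: IF@2 ID@3 stall=2 (RAW on I0.r3 (WB@5)) EX@6 MEM@7 WB@8
I2 sub r5 <- r3,r2: IF@3 ID@6 stall=0 (-) EX@7 MEM@8 WB@9
I3 sub r1 <- r5,r1: IF@6 ID@7 stall=2 (RAW on I2.r5 (WB@9)) EX@10 MEM@11 WB@12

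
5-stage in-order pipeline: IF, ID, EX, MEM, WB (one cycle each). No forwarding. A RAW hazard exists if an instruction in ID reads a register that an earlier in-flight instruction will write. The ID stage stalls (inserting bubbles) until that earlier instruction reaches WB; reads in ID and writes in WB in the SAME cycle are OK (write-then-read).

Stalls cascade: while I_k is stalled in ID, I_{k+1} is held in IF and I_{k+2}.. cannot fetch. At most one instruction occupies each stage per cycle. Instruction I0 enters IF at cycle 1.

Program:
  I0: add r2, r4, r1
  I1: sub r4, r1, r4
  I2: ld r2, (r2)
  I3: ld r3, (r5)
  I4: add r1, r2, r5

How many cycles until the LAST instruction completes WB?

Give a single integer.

Answer: 11

Derivation:
I0 add r2 <- r4,r1: IF@1 ID@2 stall=0 (-) EX@3 MEM@4 WB@5
I1 sub r4 <- r1,r4: IF@2 ID@3 stall=0 (-) EX@4 MEM@5 WB@6
I2 ld r2 <- r2: IF@3 ID@4 stall=1 (RAW on I0.r2 (WB@5)) EX@6 MEM@7 WB@8
I3 ld r3 <- r5: IF@4 ID@6 stall=0 (-) EX@7 MEM@8 WB@9
I4 add r1 <- r2,r5: IF@6 ID@7 stall=1 (RAW on I2.r2 (WB@8)) EX@9 MEM@10 WB@11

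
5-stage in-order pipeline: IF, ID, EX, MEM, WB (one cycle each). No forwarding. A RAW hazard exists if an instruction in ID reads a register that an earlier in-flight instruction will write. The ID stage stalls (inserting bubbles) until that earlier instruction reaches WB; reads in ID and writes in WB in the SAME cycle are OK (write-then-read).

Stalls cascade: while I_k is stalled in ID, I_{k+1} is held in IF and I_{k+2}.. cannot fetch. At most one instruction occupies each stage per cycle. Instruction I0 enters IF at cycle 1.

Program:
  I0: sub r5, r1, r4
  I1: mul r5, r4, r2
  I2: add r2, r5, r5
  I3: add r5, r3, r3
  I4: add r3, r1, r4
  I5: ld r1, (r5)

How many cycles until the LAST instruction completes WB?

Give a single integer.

Answer: 13

Derivation:
I0 sub r5 <- r1,r4: IF@1 ID@2 stall=0 (-) EX@3 MEM@4 WB@5
I1 mul r5 <- r4,r2: IF@2 ID@3 stall=0 (-) EX@4 MEM@5 WB@6
I2 add r2 <- r5,r5: IF@3 ID@4 stall=2 (RAW on I1.r5 (WB@6)) EX@7 MEM@8 WB@9
I3 add r5 <- r3,r3: IF@4 ID@7 stall=0 (-) EX@8 MEM@9 WB@10
I4 add r3 <- r1,r4: IF@7 ID@8 stall=0 (-) EX@9 MEM@10 WB@11
I5 ld r1 <- r5: IF@8 ID@9 stall=1 (RAW on I3.r5 (WB@10)) EX@11 MEM@12 WB@13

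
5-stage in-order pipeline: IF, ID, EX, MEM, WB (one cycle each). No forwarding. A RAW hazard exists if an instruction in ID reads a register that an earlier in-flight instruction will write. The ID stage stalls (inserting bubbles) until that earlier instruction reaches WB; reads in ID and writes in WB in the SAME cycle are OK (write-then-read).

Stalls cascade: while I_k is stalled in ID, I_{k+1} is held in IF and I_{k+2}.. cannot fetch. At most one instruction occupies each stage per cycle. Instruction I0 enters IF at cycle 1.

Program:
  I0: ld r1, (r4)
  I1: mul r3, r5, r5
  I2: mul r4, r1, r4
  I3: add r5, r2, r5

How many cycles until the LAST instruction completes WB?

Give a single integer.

I0 ld r1 <- r4: IF@1 ID@2 stall=0 (-) EX@3 MEM@4 WB@5
I1 mul r3 <- r5,r5: IF@2 ID@3 stall=0 (-) EX@4 MEM@5 WB@6
I2 mul r4 <- r1,r4: IF@3 ID@4 stall=1 (RAW on I0.r1 (WB@5)) EX@6 MEM@7 WB@8
I3 add r5 <- r2,r5: IF@4 ID@6 stall=0 (-) EX@7 MEM@8 WB@9

Answer: 9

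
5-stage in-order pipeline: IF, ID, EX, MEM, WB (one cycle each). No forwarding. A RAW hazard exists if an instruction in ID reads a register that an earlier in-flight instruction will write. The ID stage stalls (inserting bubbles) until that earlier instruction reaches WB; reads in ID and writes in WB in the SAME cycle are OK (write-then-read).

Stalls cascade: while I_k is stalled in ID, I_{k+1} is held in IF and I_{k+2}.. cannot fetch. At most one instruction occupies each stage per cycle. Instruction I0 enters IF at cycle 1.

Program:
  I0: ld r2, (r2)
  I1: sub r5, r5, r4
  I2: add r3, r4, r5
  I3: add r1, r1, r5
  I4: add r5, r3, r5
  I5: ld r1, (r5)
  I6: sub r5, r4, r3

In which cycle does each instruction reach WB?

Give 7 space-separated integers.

Answer: 5 6 9 10 12 15 16

Derivation:
I0 ld r2 <- r2: IF@1 ID@2 stall=0 (-) EX@3 MEM@4 WB@5
I1 sub r5 <- r5,r4: IF@2 ID@3 stall=0 (-) EX@4 MEM@5 WB@6
I2 add r3 <- r4,r5: IF@3 ID@4 stall=2 (RAW on I1.r5 (WB@6)) EX@7 MEM@8 WB@9
I3 add r1 <- r1,r5: IF@4 ID@7 stall=0 (-) EX@8 MEM@9 WB@10
I4 add r5 <- r3,r5: IF@7 ID@8 stall=1 (RAW on I2.r3 (WB@9)) EX@10 MEM@11 WB@12
I5 ld r1 <- r5: IF@8 ID@10 stall=2 (RAW on I4.r5 (WB@12)) EX@13 MEM@14 WB@15
I6 sub r5 <- r4,r3: IF@10 ID@13 stall=0 (-) EX@14 MEM@15 WB@16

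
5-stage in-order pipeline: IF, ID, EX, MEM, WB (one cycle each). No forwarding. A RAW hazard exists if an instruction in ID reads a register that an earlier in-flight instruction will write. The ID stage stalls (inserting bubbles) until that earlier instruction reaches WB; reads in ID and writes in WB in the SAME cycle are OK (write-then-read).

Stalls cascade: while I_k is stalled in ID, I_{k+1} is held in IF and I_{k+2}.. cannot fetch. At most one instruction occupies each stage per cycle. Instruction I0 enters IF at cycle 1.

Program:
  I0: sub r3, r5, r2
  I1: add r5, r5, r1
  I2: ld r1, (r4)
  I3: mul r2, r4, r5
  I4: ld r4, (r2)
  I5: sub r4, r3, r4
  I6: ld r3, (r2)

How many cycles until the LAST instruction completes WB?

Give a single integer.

Answer: 16

Derivation:
I0 sub r3 <- r5,r2: IF@1 ID@2 stall=0 (-) EX@3 MEM@4 WB@5
I1 add r5 <- r5,r1: IF@2 ID@3 stall=0 (-) EX@4 MEM@5 WB@6
I2 ld r1 <- r4: IF@3 ID@4 stall=0 (-) EX@5 MEM@6 WB@7
I3 mul r2 <- r4,r5: IF@4 ID@5 stall=1 (RAW on I1.r5 (WB@6)) EX@7 MEM@8 WB@9
I4 ld r4 <- r2: IF@5 ID@7 stall=2 (RAW on I3.r2 (WB@9)) EX@10 MEM@11 WB@12
I5 sub r4 <- r3,r4: IF@7 ID@10 stall=2 (RAW on I4.r4 (WB@12)) EX@13 MEM@14 WB@15
I6 ld r3 <- r2: IF@10 ID@13 stall=0 (-) EX@14 MEM@15 WB@16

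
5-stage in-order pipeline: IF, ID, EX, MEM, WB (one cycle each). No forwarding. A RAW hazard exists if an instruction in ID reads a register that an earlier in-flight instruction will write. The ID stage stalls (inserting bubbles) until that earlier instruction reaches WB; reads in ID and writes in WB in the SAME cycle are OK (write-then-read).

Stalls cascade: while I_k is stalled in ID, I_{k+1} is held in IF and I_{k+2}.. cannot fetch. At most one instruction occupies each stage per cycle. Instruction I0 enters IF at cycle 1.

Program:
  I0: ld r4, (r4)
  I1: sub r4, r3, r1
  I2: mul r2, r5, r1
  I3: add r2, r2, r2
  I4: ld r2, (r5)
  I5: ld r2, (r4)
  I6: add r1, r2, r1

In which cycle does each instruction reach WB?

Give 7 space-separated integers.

Answer: 5 6 7 10 11 12 15

Derivation:
I0 ld r4 <- r4: IF@1 ID@2 stall=0 (-) EX@3 MEM@4 WB@5
I1 sub r4 <- r3,r1: IF@2 ID@3 stall=0 (-) EX@4 MEM@5 WB@6
I2 mul r2 <- r5,r1: IF@3 ID@4 stall=0 (-) EX@5 MEM@6 WB@7
I3 add r2 <- r2,r2: IF@4 ID@5 stall=2 (RAW on I2.r2 (WB@7)) EX@8 MEM@9 WB@10
I4 ld r2 <- r5: IF@5 ID@8 stall=0 (-) EX@9 MEM@10 WB@11
I5 ld r2 <- r4: IF@8 ID@9 stall=0 (-) EX@10 MEM@11 WB@12
I6 add r1 <- r2,r1: IF@9 ID@10 stall=2 (RAW on I5.r2 (WB@12)) EX@13 MEM@14 WB@15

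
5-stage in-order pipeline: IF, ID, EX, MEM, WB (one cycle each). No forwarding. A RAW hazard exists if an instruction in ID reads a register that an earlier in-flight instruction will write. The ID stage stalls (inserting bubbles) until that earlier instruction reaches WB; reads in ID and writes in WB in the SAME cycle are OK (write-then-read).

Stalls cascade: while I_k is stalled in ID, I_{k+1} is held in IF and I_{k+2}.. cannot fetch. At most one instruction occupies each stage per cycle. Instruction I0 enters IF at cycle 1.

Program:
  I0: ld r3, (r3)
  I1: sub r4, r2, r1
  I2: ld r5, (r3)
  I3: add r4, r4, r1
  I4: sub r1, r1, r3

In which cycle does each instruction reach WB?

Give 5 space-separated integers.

Answer: 5 6 8 9 10

Derivation:
I0 ld r3 <- r3: IF@1 ID@2 stall=0 (-) EX@3 MEM@4 WB@5
I1 sub r4 <- r2,r1: IF@2 ID@3 stall=0 (-) EX@4 MEM@5 WB@6
I2 ld r5 <- r3: IF@3 ID@4 stall=1 (RAW on I0.r3 (WB@5)) EX@6 MEM@7 WB@8
I3 add r4 <- r4,r1: IF@4 ID@6 stall=0 (-) EX@7 MEM@8 WB@9
I4 sub r1 <- r1,r3: IF@6 ID@7 stall=0 (-) EX@8 MEM@9 WB@10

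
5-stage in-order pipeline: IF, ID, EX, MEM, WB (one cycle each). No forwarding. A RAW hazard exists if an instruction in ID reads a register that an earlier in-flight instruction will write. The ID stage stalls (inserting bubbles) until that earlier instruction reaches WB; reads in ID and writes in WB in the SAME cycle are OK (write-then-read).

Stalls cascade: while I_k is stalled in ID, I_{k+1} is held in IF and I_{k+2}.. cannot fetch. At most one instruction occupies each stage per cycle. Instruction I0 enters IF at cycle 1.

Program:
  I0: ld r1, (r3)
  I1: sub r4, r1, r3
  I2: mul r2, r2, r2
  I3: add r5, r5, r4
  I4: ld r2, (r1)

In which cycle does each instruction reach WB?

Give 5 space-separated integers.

I0 ld r1 <- r3: IF@1 ID@2 stall=0 (-) EX@3 MEM@4 WB@5
I1 sub r4 <- r1,r3: IF@2 ID@3 stall=2 (RAW on I0.r1 (WB@5)) EX@6 MEM@7 WB@8
I2 mul r2 <- r2,r2: IF@3 ID@6 stall=0 (-) EX@7 MEM@8 WB@9
I3 add r5 <- r5,r4: IF@6 ID@7 stall=1 (RAW on I1.r4 (WB@8)) EX@9 MEM@10 WB@11
I4 ld r2 <- r1: IF@7 ID@9 stall=0 (-) EX@10 MEM@11 WB@12

Answer: 5 8 9 11 12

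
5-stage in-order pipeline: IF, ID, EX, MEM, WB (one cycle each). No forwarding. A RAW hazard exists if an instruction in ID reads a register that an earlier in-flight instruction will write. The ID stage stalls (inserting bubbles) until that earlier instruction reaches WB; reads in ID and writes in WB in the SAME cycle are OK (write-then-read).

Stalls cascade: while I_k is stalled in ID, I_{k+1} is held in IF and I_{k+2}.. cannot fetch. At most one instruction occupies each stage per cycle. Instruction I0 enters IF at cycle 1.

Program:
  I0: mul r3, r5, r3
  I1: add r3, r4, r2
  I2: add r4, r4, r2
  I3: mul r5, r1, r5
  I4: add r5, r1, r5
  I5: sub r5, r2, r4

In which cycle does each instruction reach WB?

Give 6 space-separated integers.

I0 mul r3 <- r5,r3: IF@1 ID@2 stall=0 (-) EX@3 MEM@4 WB@5
I1 add r3 <- r4,r2: IF@2 ID@3 stall=0 (-) EX@4 MEM@5 WB@6
I2 add r4 <- r4,r2: IF@3 ID@4 stall=0 (-) EX@5 MEM@6 WB@7
I3 mul r5 <- r1,r5: IF@4 ID@5 stall=0 (-) EX@6 MEM@7 WB@8
I4 add r5 <- r1,r5: IF@5 ID@6 stall=2 (RAW on I3.r5 (WB@8)) EX@9 MEM@10 WB@11
I5 sub r5 <- r2,r4: IF@6 ID@9 stall=0 (-) EX@10 MEM@11 WB@12

Answer: 5 6 7 8 11 12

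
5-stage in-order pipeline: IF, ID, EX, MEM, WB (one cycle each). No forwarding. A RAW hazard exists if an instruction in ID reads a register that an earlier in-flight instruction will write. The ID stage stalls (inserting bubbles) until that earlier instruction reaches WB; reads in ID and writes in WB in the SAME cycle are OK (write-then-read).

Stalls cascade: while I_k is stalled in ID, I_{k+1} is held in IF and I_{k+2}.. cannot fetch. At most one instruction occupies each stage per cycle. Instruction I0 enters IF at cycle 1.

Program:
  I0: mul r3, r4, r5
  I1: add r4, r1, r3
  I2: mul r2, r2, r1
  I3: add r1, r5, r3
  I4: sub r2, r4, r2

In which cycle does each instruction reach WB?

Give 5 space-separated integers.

Answer: 5 8 9 10 12

Derivation:
I0 mul r3 <- r4,r5: IF@1 ID@2 stall=0 (-) EX@3 MEM@4 WB@5
I1 add r4 <- r1,r3: IF@2 ID@3 stall=2 (RAW on I0.r3 (WB@5)) EX@6 MEM@7 WB@8
I2 mul r2 <- r2,r1: IF@3 ID@6 stall=0 (-) EX@7 MEM@8 WB@9
I3 add r1 <- r5,r3: IF@6 ID@7 stall=0 (-) EX@8 MEM@9 WB@10
I4 sub r2 <- r4,r2: IF@7 ID@8 stall=1 (RAW on I2.r2 (WB@9)) EX@10 MEM@11 WB@12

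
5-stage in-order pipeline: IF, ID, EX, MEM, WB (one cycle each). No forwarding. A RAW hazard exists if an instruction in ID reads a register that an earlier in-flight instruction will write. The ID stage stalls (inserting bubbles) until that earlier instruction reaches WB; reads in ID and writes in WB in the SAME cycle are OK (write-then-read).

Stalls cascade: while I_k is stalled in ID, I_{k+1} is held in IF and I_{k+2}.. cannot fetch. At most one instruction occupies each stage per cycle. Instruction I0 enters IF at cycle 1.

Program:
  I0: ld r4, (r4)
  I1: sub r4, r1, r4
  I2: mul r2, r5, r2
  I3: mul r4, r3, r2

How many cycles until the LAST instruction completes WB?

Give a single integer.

Answer: 12

Derivation:
I0 ld r4 <- r4: IF@1 ID@2 stall=0 (-) EX@3 MEM@4 WB@5
I1 sub r4 <- r1,r4: IF@2 ID@3 stall=2 (RAW on I0.r4 (WB@5)) EX@6 MEM@7 WB@8
I2 mul r2 <- r5,r2: IF@3 ID@6 stall=0 (-) EX@7 MEM@8 WB@9
I3 mul r4 <- r3,r2: IF@6 ID@7 stall=2 (RAW on I2.r2 (WB@9)) EX@10 MEM@11 WB@12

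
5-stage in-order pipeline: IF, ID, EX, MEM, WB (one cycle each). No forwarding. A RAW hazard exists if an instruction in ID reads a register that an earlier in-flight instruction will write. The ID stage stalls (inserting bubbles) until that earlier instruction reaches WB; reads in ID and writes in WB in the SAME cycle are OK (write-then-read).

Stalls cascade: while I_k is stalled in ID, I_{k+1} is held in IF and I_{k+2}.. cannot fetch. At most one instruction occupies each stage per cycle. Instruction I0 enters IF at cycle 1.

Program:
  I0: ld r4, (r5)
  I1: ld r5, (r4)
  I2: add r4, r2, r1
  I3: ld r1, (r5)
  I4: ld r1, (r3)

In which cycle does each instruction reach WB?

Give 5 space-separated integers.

I0 ld r4 <- r5: IF@1 ID@2 stall=0 (-) EX@3 MEM@4 WB@5
I1 ld r5 <- r4: IF@2 ID@3 stall=2 (RAW on I0.r4 (WB@5)) EX@6 MEM@7 WB@8
I2 add r4 <- r2,r1: IF@3 ID@6 stall=0 (-) EX@7 MEM@8 WB@9
I3 ld r1 <- r5: IF@6 ID@7 stall=1 (RAW on I1.r5 (WB@8)) EX@9 MEM@10 WB@11
I4 ld r1 <- r3: IF@7 ID@9 stall=0 (-) EX@10 MEM@11 WB@12

Answer: 5 8 9 11 12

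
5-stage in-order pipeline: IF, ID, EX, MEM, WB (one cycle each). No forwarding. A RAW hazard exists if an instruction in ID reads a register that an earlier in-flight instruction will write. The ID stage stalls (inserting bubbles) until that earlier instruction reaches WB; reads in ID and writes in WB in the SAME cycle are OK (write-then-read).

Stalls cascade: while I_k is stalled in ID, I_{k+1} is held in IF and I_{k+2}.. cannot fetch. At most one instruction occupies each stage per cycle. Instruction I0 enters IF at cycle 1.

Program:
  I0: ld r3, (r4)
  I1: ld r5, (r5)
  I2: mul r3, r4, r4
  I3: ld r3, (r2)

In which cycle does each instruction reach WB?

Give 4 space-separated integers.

Answer: 5 6 7 8

Derivation:
I0 ld r3 <- r4: IF@1 ID@2 stall=0 (-) EX@3 MEM@4 WB@5
I1 ld r5 <- r5: IF@2 ID@3 stall=0 (-) EX@4 MEM@5 WB@6
I2 mul r3 <- r4,r4: IF@3 ID@4 stall=0 (-) EX@5 MEM@6 WB@7
I3 ld r3 <- r2: IF@4 ID@5 stall=0 (-) EX@6 MEM@7 WB@8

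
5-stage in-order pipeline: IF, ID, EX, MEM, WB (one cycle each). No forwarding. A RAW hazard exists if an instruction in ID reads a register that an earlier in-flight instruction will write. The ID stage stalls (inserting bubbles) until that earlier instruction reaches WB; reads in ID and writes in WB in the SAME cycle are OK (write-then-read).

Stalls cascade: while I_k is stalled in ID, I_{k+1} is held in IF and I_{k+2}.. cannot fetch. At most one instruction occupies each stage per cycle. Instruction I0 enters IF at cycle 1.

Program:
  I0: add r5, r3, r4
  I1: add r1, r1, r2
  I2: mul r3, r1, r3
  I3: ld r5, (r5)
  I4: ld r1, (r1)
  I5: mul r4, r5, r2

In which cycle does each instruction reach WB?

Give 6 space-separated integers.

Answer: 5 6 9 10 11 13

Derivation:
I0 add r5 <- r3,r4: IF@1 ID@2 stall=0 (-) EX@3 MEM@4 WB@5
I1 add r1 <- r1,r2: IF@2 ID@3 stall=0 (-) EX@4 MEM@5 WB@6
I2 mul r3 <- r1,r3: IF@3 ID@4 stall=2 (RAW on I1.r1 (WB@6)) EX@7 MEM@8 WB@9
I3 ld r5 <- r5: IF@4 ID@7 stall=0 (-) EX@8 MEM@9 WB@10
I4 ld r1 <- r1: IF@7 ID@8 stall=0 (-) EX@9 MEM@10 WB@11
I5 mul r4 <- r5,r2: IF@8 ID@9 stall=1 (RAW on I3.r5 (WB@10)) EX@11 MEM@12 WB@13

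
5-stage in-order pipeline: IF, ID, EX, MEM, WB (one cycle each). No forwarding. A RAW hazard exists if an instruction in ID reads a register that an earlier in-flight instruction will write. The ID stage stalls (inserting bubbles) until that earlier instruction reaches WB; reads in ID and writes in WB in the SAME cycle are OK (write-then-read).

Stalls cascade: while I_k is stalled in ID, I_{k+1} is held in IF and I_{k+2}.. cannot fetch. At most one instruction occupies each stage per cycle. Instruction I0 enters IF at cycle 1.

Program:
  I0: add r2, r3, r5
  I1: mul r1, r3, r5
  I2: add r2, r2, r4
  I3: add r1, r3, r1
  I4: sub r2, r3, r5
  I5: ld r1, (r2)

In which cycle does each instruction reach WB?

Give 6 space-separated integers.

Answer: 5 6 8 9 10 13

Derivation:
I0 add r2 <- r3,r5: IF@1 ID@2 stall=0 (-) EX@3 MEM@4 WB@5
I1 mul r1 <- r3,r5: IF@2 ID@3 stall=0 (-) EX@4 MEM@5 WB@6
I2 add r2 <- r2,r4: IF@3 ID@4 stall=1 (RAW on I0.r2 (WB@5)) EX@6 MEM@7 WB@8
I3 add r1 <- r3,r1: IF@4 ID@6 stall=0 (-) EX@7 MEM@8 WB@9
I4 sub r2 <- r3,r5: IF@6 ID@7 stall=0 (-) EX@8 MEM@9 WB@10
I5 ld r1 <- r2: IF@7 ID@8 stall=2 (RAW on I4.r2 (WB@10)) EX@11 MEM@12 WB@13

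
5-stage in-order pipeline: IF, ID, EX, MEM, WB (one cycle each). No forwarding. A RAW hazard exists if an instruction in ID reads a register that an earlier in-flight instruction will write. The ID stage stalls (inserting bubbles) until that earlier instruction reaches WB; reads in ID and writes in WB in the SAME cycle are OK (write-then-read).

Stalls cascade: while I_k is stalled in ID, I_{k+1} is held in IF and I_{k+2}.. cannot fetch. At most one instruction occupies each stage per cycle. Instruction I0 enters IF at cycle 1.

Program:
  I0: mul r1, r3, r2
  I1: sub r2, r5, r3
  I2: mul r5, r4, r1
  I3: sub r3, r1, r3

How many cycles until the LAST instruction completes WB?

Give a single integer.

I0 mul r1 <- r3,r2: IF@1 ID@2 stall=0 (-) EX@3 MEM@4 WB@5
I1 sub r2 <- r5,r3: IF@2 ID@3 stall=0 (-) EX@4 MEM@5 WB@6
I2 mul r5 <- r4,r1: IF@3 ID@4 stall=1 (RAW on I0.r1 (WB@5)) EX@6 MEM@7 WB@8
I3 sub r3 <- r1,r3: IF@4 ID@6 stall=0 (-) EX@7 MEM@8 WB@9

Answer: 9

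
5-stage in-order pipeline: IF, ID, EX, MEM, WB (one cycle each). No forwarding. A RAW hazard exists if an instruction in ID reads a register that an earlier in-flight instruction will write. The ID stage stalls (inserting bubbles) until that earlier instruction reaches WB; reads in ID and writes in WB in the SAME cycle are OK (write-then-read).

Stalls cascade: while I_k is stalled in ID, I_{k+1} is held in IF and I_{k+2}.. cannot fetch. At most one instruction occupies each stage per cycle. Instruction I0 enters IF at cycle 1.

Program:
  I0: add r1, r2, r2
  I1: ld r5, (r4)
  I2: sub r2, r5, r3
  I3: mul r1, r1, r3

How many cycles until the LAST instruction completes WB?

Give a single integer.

Answer: 10

Derivation:
I0 add r1 <- r2,r2: IF@1 ID@2 stall=0 (-) EX@3 MEM@4 WB@5
I1 ld r5 <- r4: IF@2 ID@3 stall=0 (-) EX@4 MEM@5 WB@6
I2 sub r2 <- r5,r3: IF@3 ID@4 stall=2 (RAW on I1.r5 (WB@6)) EX@7 MEM@8 WB@9
I3 mul r1 <- r1,r3: IF@4 ID@7 stall=0 (-) EX@8 MEM@9 WB@10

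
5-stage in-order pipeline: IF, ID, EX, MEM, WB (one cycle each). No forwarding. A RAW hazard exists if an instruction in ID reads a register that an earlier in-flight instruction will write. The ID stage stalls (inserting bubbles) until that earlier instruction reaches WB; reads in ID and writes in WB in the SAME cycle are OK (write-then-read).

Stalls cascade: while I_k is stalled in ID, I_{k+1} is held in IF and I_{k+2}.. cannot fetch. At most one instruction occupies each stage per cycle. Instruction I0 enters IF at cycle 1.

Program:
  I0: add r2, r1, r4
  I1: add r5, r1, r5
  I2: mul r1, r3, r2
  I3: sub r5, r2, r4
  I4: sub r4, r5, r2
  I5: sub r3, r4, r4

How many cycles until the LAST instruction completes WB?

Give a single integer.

I0 add r2 <- r1,r4: IF@1 ID@2 stall=0 (-) EX@3 MEM@4 WB@5
I1 add r5 <- r1,r5: IF@2 ID@3 stall=0 (-) EX@4 MEM@5 WB@6
I2 mul r1 <- r3,r2: IF@3 ID@4 stall=1 (RAW on I0.r2 (WB@5)) EX@6 MEM@7 WB@8
I3 sub r5 <- r2,r4: IF@4 ID@6 stall=0 (-) EX@7 MEM@8 WB@9
I4 sub r4 <- r5,r2: IF@6 ID@7 stall=2 (RAW on I3.r5 (WB@9)) EX@10 MEM@11 WB@12
I5 sub r3 <- r4,r4: IF@7 ID@10 stall=2 (RAW on I4.r4 (WB@12)) EX@13 MEM@14 WB@15

Answer: 15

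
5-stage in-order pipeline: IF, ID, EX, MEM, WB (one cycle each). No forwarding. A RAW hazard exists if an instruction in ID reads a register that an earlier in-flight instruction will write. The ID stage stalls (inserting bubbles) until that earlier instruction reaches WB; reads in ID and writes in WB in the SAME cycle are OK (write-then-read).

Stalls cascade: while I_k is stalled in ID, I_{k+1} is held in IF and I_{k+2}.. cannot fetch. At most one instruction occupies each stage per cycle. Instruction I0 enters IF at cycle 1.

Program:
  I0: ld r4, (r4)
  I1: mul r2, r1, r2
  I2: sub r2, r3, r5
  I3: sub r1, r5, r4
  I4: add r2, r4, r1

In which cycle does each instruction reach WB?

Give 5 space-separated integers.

I0 ld r4 <- r4: IF@1 ID@2 stall=0 (-) EX@3 MEM@4 WB@5
I1 mul r2 <- r1,r2: IF@2 ID@3 stall=0 (-) EX@4 MEM@5 WB@6
I2 sub r2 <- r3,r5: IF@3 ID@4 stall=0 (-) EX@5 MEM@6 WB@7
I3 sub r1 <- r5,r4: IF@4 ID@5 stall=0 (-) EX@6 MEM@7 WB@8
I4 add r2 <- r4,r1: IF@5 ID@6 stall=2 (RAW on I3.r1 (WB@8)) EX@9 MEM@10 WB@11

Answer: 5 6 7 8 11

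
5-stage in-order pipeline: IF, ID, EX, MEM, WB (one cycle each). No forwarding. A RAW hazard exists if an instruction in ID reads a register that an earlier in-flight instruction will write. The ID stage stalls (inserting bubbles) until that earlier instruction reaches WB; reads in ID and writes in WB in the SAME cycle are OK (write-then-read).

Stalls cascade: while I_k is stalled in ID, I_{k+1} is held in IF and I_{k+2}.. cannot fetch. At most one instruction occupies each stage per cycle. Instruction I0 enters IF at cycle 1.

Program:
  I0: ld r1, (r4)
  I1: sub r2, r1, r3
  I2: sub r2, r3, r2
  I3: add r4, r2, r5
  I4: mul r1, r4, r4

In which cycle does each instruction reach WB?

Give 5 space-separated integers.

I0 ld r1 <- r4: IF@1 ID@2 stall=0 (-) EX@3 MEM@4 WB@5
I1 sub r2 <- r1,r3: IF@2 ID@3 stall=2 (RAW on I0.r1 (WB@5)) EX@6 MEM@7 WB@8
I2 sub r2 <- r3,r2: IF@3 ID@6 stall=2 (RAW on I1.r2 (WB@8)) EX@9 MEM@10 WB@11
I3 add r4 <- r2,r5: IF@6 ID@9 stall=2 (RAW on I2.r2 (WB@11)) EX@12 MEM@13 WB@14
I4 mul r1 <- r4,r4: IF@9 ID@12 stall=2 (RAW on I3.r4 (WB@14)) EX@15 MEM@16 WB@17

Answer: 5 8 11 14 17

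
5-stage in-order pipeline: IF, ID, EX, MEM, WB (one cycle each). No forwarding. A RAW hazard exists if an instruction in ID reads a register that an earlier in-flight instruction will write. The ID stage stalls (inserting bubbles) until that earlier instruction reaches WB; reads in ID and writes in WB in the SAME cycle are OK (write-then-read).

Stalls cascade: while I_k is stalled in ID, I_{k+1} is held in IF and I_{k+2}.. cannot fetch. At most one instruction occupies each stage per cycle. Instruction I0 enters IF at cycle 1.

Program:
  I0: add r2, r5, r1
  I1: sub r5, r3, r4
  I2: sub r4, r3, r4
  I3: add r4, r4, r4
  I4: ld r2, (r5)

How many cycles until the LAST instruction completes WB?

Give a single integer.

I0 add r2 <- r5,r1: IF@1 ID@2 stall=0 (-) EX@3 MEM@4 WB@5
I1 sub r5 <- r3,r4: IF@2 ID@3 stall=0 (-) EX@4 MEM@5 WB@6
I2 sub r4 <- r3,r4: IF@3 ID@4 stall=0 (-) EX@5 MEM@6 WB@7
I3 add r4 <- r4,r4: IF@4 ID@5 stall=2 (RAW on I2.r4 (WB@7)) EX@8 MEM@9 WB@10
I4 ld r2 <- r5: IF@5 ID@8 stall=0 (-) EX@9 MEM@10 WB@11

Answer: 11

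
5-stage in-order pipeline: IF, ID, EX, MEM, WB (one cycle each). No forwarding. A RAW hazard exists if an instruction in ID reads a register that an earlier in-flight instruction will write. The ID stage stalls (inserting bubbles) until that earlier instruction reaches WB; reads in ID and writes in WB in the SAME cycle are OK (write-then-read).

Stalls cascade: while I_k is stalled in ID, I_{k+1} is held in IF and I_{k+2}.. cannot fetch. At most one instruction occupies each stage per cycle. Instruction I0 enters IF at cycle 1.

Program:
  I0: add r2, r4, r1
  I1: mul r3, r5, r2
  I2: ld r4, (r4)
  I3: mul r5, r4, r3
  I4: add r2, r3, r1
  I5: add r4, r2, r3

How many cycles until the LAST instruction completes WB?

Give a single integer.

I0 add r2 <- r4,r1: IF@1 ID@2 stall=0 (-) EX@3 MEM@4 WB@5
I1 mul r3 <- r5,r2: IF@2 ID@3 stall=2 (RAW on I0.r2 (WB@5)) EX@6 MEM@7 WB@8
I2 ld r4 <- r4: IF@3 ID@6 stall=0 (-) EX@7 MEM@8 WB@9
I3 mul r5 <- r4,r3: IF@6 ID@7 stall=2 (RAW on I2.r4 (WB@9)) EX@10 MEM@11 WB@12
I4 add r2 <- r3,r1: IF@7 ID@10 stall=0 (-) EX@11 MEM@12 WB@13
I5 add r4 <- r2,r3: IF@10 ID@11 stall=2 (RAW on I4.r2 (WB@13)) EX@14 MEM@15 WB@16

Answer: 16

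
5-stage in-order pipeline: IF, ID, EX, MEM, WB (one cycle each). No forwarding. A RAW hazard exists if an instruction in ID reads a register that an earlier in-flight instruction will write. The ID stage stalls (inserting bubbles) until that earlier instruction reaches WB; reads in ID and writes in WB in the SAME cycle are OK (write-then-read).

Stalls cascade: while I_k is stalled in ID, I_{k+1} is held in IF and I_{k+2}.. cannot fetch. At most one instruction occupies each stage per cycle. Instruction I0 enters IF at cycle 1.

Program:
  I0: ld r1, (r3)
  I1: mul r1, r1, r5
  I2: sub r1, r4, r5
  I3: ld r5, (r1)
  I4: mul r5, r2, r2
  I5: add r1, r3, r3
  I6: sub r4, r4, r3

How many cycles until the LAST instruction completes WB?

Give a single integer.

I0 ld r1 <- r3: IF@1 ID@2 stall=0 (-) EX@3 MEM@4 WB@5
I1 mul r1 <- r1,r5: IF@2 ID@3 stall=2 (RAW on I0.r1 (WB@5)) EX@6 MEM@7 WB@8
I2 sub r1 <- r4,r5: IF@3 ID@6 stall=0 (-) EX@7 MEM@8 WB@9
I3 ld r5 <- r1: IF@6 ID@7 stall=2 (RAW on I2.r1 (WB@9)) EX@10 MEM@11 WB@12
I4 mul r5 <- r2,r2: IF@7 ID@10 stall=0 (-) EX@11 MEM@12 WB@13
I5 add r1 <- r3,r3: IF@10 ID@11 stall=0 (-) EX@12 MEM@13 WB@14
I6 sub r4 <- r4,r3: IF@11 ID@12 stall=0 (-) EX@13 MEM@14 WB@15

Answer: 15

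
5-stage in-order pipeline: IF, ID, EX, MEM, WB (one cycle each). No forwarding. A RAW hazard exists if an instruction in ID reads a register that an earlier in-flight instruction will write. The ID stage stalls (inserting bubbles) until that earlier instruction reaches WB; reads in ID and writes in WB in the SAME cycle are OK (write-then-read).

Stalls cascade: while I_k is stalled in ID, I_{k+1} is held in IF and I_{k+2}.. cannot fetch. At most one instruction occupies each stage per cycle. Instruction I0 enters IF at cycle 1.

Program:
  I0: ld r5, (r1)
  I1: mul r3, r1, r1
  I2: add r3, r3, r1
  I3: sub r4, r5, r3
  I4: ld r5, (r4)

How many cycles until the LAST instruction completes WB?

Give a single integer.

I0 ld r5 <- r1: IF@1 ID@2 stall=0 (-) EX@3 MEM@4 WB@5
I1 mul r3 <- r1,r1: IF@2 ID@3 stall=0 (-) EX@4 MEM@5 WB@6
I2 add r3 <- r3,r1: IF@3 ID@4 stall=2 (RAW on I1.r3 (WB@6)) EX@7 MEM@8 WB@9
I3 sub r4 <- r5,r3: IF@4 ID@7 stall=2 (RAW on I2.r3 (WB@9)) EX@10 MEM@11 WB@12
I4 ld r5 <- r4: IF@7 ID@10 stall=2 (RAW on I3.r4 (WB@12)) EX@13 MEM@14 WB@15

Answer: 15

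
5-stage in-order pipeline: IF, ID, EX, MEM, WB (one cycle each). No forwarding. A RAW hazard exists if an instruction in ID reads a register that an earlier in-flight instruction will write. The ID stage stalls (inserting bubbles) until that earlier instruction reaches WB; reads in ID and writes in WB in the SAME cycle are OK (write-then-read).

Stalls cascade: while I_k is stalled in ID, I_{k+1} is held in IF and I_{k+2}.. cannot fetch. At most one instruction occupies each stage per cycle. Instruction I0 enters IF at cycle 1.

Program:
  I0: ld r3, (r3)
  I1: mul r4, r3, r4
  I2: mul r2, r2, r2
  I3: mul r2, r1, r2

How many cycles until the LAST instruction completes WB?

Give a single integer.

I0 ld r3 <- r3: IF@1 ID@2 stall=0 (-) EX@3 MEM@4 WB@5
I1 mul r4 <- r3,r4: IF@2 ID@3 stall=2 (RAW on I0.r3 (WB@5)) EX@6 MEM@7 WB@8
I2 mul r2 <- r2,r2: IF@3 ID@6 stall=0 (-) EX@7 MEM@8 WB@9
I3 mul r2 <- r1,r2: IF@6 ID@7 stall=2 (RAW on I2.r2 (WB@9)) EX@10 MEM@11 WB@12

Answer: 12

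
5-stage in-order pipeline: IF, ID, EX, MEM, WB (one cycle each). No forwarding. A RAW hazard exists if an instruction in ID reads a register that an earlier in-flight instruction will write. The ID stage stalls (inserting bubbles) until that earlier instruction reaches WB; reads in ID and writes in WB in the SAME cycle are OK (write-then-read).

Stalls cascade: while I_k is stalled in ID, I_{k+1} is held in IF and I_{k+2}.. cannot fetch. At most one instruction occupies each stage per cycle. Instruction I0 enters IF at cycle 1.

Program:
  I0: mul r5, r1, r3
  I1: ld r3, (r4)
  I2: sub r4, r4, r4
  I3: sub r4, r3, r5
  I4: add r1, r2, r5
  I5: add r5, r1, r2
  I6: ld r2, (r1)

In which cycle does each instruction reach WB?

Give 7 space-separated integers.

Answer: 5 6 7 9 10 13 14

Derivation:
I0 mul r5 <- r1,r3: IF@1 ID@2 stall=0 (-) EX@3 MEM@4 WB@5
I1 ld r3 <- r4: IF@2 ID@3 stall=0 (-) EX@4 MEM@5 WB@6
I2 sub r4 <- r4,r4: IF@3 ID@4 stall=0 (-) EX@5 MEM@6 WB@7
I3 sub r4 <- r3,r5: IF@4 ID@5 stall=1 (RAW on I1.r3 (WB@6)) EX@7 MEM@8 WB@9
I4 add r1 <- r2,r5: IF@5 ID@7 stall=0 (-) EX@8 MEM@9 WB@10
I5 add r5 <- r1,r2: IF@7 ID@8 stall=2 (RAW on I4.r1 (WB@10)) EX@11 MEM@12 WB@13
I6 ld r2 <- r1: IF@8 ID@11 stall=0 (-) EX@12 MEM@13 WB@14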